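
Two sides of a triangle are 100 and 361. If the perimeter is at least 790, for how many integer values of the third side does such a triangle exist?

132

Triangle inequality: 261 < x < 461. Perimeter ≥ 790 gives x ≥ 790 − 100 − 361 = 329.
So 329 ≤ x < 461; integers 329 through 460: 132 values.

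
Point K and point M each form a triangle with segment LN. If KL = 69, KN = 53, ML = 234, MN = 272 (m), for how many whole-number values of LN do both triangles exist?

From triangle KLN: 16 < LN < 122.
From triangle MLN: 38 < LN < 506.
Intersection: 38 < LN < 122, so integers 39 through 121: 83 values.

83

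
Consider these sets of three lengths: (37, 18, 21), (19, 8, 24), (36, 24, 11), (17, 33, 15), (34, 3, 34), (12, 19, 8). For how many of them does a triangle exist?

4

(18,21,37): 18+21 > 37 → valid
(8,19,24): 8+19 > 24 → valid
(11,24,36): 11+24 ≤ 36 → not valid
(15,17,33): 15+17 ≤ 33 → not valid
(3,34,34): 3+34 > 34 → valid
(8,12,19): 8+12 > 19 → valid
4 of the 6 triples form a triangle.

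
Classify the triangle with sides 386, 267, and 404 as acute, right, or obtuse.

acute

Compare the square of the longest side to the sum of squares of the other two: 267² + 386² = 220285 > 163216 = 404².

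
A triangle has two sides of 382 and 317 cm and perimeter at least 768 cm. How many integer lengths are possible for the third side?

630

Triangle inequality: 65 < x < 699. Perimeter ≥ 768 gives x ≥ 768 − 382 − 317 = 69.
So 69 ≤ x < 699; integers 69 through 698: 630 values.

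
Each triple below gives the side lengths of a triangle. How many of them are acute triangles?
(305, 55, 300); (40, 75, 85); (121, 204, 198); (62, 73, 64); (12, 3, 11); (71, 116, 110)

(305,55,300): 55²+300² = 93025 = 305² → right
(40,75,85): 40²+75² = 7225 = 85² → right
(121,204,198): 121²+198² = 53845 > 41616 = 204² → acute
(62,73,64): 62²+64² = 7940 > 5329 = 73² → acute
(12,3,11): 3²+11² = 130 < 144 = 12² → obtuse
(71,116,110): 71²+110² = 17141 > 13456 = 116² → acute
3 of the 6 are acute.

3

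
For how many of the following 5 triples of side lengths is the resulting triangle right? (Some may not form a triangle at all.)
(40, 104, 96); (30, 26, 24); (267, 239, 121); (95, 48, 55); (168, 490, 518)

(40,104,96): 40²+96² = 10816 = 104² → right
(30,26,24): 24²+26² = 1252 > 900 = 30² → acute
(267,239,121): 121²+239² = 71762 > 71289 = 267² → acute
(95,48,55): 48²+55² = 5329 < 9025 = 95² → obtuse
(168,490,518): 168²+490² = 268324 = 518² → right
2 of the 5 are right.

2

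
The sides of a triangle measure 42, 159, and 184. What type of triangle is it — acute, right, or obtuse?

obtuse

Compare the square of the longest side to the sum of squares of the other two: 42² + 159² = 27045 < 33856 = 184².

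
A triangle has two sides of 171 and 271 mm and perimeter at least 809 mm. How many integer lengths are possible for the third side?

75

Triangle inequality: 100 < x < 442. Perimeter ≥ 809 gives x ≥ 809 − 171 − 271 = 367.
So 367 ≤ x < 442; integers 367 through 441: 75 values.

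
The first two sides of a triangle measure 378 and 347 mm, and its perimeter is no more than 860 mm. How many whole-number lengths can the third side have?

104

Triangle inequality: 31 < x < 725. Perimeter ≤ 860 gives x ≤ 860 − 378 − 347 = 135.
So 31 < x ≤ 135; integers 32 through 135: 104 values.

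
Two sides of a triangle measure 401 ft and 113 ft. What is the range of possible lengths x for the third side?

288 < x < 514

By the triangle inequality, x must be less than 401 + 113 = 514 and greater than |401 − 113| = 288.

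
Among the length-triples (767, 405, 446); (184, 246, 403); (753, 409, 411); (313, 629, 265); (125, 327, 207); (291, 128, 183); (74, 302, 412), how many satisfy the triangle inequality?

(405,446,767): 405+446 > 767 → valid
(184,246,403): 184+246 > 403 → valid
(409,411,753): 409+411 > 753 → valid
(265,313,629): 265+313 ≤ 629 → not valid
(125,207,327): 125+207 > 327 → valid
(128,183,291): 128+183 > 291 → valid
(74,302,412): 74+302 ≤ 412 → not valid
5 of the 7 triples form a triangle.

5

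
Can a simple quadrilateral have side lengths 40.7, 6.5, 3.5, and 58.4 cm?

For a quadrilateral, each side must be shorter than the sum of the others.
Here the longest side is 58.4, but the remaining 3 sides sum to only 50.7.

No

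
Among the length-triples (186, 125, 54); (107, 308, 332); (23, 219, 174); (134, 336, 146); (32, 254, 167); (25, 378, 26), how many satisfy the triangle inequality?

(54,125,186): 54+125 ≤ 186 → not valid
(107,308,332): 107+308 > 332 → valid
(23,174,219): 23+174 ≤ 219 → not valid
(134,146,336): 134+146 ≤ 336 → not valid
(32,167,254): 32+167 ≤ 254 → not valid
(25,26,378): 25+26 ≤ 378 → not valid
1 of the 6 triples forms a triangle.

1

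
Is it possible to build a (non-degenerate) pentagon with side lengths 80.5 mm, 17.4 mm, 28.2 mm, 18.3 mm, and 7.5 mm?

No

For a pentagon, each side must be shorter than the sum of the others.
Here the longest side is 80.5, but the remaining 4 sides sum to only 71.4.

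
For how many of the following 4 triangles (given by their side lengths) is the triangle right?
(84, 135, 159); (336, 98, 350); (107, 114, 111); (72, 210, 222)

3

(84,135,159): 84²+135² = 25281 = 159² → right
(336,98,350): 98²+336² = 122500 = 350² → right
(107,114,111): 107²+111² = 23770 > 12996 = 114² → acute
(72,210,222): 72²+210² = 49284 = 222² → right
3 of the 4 are right.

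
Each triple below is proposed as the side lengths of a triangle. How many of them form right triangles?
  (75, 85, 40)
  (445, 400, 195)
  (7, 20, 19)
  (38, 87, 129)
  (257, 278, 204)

2

(75,85,40): 40²+75² = 7225 = 85² → right
(445,400,195): 195²+400² = 198025 = 445² → right
(7,20,19): 7²+19² = 410 > 400 = 20² → acute
(38,87,129): 38+87 ≤ 129, not a triangle
(257,278,204): 204²+257² = 107665 > 77284 = 278² → acute
2 of the 5 are right.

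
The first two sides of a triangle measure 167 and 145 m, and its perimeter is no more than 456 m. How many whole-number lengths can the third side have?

122

Triangle inequality: 22 < x < 312. Perimeter ≤ 456 gives x ≤ 456 − 167 − 145 = 144.
So 22 < x ≤ 144; integers 23 through 144: 122 values.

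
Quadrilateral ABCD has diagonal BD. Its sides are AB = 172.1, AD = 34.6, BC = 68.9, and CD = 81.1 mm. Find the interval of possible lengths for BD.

From triangle ABD: |172.1 − 34.6| < BD < 172.1 + 34.6, i.e. 137.5 < BD < 206.7.
From triangle CBD: 12.2 < BD < 150.0.
Both must hold, so BD lies in the intersection.

137.5 < BD < 150.0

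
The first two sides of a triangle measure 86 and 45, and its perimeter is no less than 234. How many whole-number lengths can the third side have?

Triangle inequality: 41 < x < 131. Perimeter ≥ 234 gives x ≥ 234 − 86 − 45 = 103.
So 103 ≤ x < 131; integers 103 through 130: 28 values.

28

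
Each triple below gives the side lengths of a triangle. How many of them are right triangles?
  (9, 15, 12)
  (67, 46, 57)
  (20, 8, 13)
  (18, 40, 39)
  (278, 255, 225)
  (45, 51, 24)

2

(9,15,12): 9²+12² = 225 = 15² → right
(67,46,57): 46²+57² = 5365 > 4489 = 67² → acute
(20,8,13): 8²+13² = 233 < 400 = 20² → obtuse
(18,40,39): 18²+39² = 1845 > 1600 = 40² → acute
(278,255,225): 225²+255² = 115650 > 77284 = 278² → acute
(45,51,24): 24²+45² = 2601 = 51² → right
2 of the 6 are right.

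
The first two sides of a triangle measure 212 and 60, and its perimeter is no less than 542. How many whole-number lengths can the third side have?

Triangle inequality: 152 < x < 272. Perimeter ≥ 542 gives x ≥ 542 − 212 − 60 = 270.
So 270 ≤ x < 272; integers 270 through 271: 2 values.

2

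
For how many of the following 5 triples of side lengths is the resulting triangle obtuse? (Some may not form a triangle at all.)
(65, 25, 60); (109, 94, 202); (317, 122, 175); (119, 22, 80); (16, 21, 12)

(65,25,60): 25²+60² = 4225 = 65² → right
(109,94,202): 94²+109² = 20717 < 40804 = 202² → obtuse
(317,122,175): 122+175 ≤ 317, not a triangle
(119,22,80): 22+80 ≤ 119, not a triangle
(16,21,12): 12²+16² = 400 < 441 = 21² → obtuse
2 of the 5 are obtuse.

2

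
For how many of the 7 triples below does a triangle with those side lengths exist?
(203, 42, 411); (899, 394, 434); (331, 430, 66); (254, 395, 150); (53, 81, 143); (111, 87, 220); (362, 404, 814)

1

(42,203,411): 42+203 ≤ 411 → not valid
(394,434,899): 394+434 ≤ 899 → not valid
(66,331,430): 66+331 ≤ 430 → not valid
(150,254,395): 150+254 > 395 → valid
(53,81,143): 53+81 ≤ 143 → not valid
(87,111,220): 87+111 ≤ 220 → not valid
(362,404,814): 362+404 ≤ 814 → not valid
1 of the 7 triples forms a triangle.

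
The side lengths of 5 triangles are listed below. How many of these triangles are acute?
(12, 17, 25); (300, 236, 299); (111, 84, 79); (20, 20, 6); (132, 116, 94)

4

(12,17,25): 12²+17² = 433 < 625 = 25² → obtuse
(300,236,299): 236²+299² = 145097 > 90000 = 300² → acute
(111,84,79): 79²+84² = 13297 > 12321 = 111² → acute
(20,20,6): 6²+20² = 436 > 400 = 20² → acute
(132,116,94): 94²+116² = 22292 > 17424 = 132² → acute
4 of the 5 are acute.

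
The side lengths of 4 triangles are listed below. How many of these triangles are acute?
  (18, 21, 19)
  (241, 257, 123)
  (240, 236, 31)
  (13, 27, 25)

3

(18,21,19): 18²+19² = 685 > 441 = 21² → acute
(241,257,123): 123²+241² = 73210 > 66049 = 257² → acute
(240,236,31): 31²+236² = 56657 < 57600 = 240² → obtuse
(13,27,25): 13²+25² = 794 > 729 = 27² → acute
3 of the 4 are acute.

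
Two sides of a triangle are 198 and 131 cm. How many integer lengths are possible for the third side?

The third side lies in the open interval (67, 329).
Integers from 68 to 328 inclusive: 328 − 68 + 1 = 261.

261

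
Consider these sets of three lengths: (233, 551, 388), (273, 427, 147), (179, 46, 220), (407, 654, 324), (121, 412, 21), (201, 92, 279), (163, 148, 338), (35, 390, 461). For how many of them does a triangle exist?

(233,388,551): 233+388 > 551 → valid
(147,273,427): 147+273 ≤ 427 → not valid
(46,179,220): 46+179 > 220 → valid
(324,407,654): 324+407 > 654 → valid
(21,121,412): 21+121 ≤ 412 → not valid
(92,201,279): 92+201 > 279 → valid
(148,163,338): 148+163 ≤ 338 → not valid
(35,390,461): 35+390 ≤ 461 → not valid
4 of the 8 triples form a triangle.

4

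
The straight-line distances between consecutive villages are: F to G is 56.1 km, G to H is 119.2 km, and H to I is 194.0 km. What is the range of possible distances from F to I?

18.7 ≤ FI ≤ 369.3 km

The maximum is all hops collinear in one direction: 56.1 + 119.2 + 194.0 = 369.3.
The longest hop is 194.0; the others sum to 175.3. Folding the others back against it leaves at least 194.0 − 175.3 = 18.7.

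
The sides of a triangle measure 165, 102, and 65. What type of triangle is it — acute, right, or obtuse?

obtuse

Compare the square of the longest side to the sum of squares of the other two: 65² + 102² = 14629 < 27225 = 165².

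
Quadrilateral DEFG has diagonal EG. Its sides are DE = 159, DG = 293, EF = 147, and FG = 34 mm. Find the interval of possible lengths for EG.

From triangle DEG: |159 − 293| < EG < 159 + 293, i.e. 134 < EG < 452.
From triangle FEG: 113 < EG < 181.
Both must hold, so EG lies in the intersection.

134 < EG < 181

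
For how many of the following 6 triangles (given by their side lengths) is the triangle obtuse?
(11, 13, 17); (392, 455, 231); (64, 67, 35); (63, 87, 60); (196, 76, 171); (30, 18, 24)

1

(11,13,17): 11²+13² = 290 > 289 = 17² → acute
(392,455,231): 231²+392² = 207025 = 455² → right
(64,67,35): 35²+64² = 5321 > 4489 = 67² → acute
(63,87,60): 60²+63² = 7569 = 87² → right
(196,76,171): 76²+171² = 35017 < 38416 = 196² → obtuse
(30,18,24): 18²+24² = 900 = 30² → right
1 of the 6 is obtuse.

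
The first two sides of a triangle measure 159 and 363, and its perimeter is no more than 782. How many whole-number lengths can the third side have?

56

Triangle inequality: 204 < x < 522. Perimeter ≤ 782 gives x ≤ 782 − 159 − 363 = 260.
So 204 < x ≤ 260; integers 205 through 260: 56 values.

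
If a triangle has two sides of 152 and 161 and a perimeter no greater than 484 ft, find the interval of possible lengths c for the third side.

9 < c ≤ 171

Triangle inequality alone gives 9 < c < 313.
The perimeter condition gives c ≤ 484 − 152 − 161 = 171.
Intersecting the two: 9 < c ≤ 171.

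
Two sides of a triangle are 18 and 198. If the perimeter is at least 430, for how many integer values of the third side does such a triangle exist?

Triangle inequality: 180 < x < 216. Perimeter ≥ 430 gives x ≥ 430 − 18 − 198 = 214.
So 214 ≤ x < 216; integers 214 through 215: 2 values.

2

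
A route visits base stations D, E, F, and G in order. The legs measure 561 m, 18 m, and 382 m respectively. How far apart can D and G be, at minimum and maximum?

161 ≤ DG ≤ 961 m

The maximum is all hops collinear in one direction: 561 + 18 + 382 = 961.
The longest hop is 561; the others sum to 400. Folding the others back against it leaves at least 561 − 400 = 161.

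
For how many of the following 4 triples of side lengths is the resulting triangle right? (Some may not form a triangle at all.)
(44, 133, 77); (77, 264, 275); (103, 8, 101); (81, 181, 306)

1

(44,133,77): 44+77 ≤ 133, not a triangle
(77,264,275): 77²+264² = 75625 = 275² → right
(103,8,101): 8²+101² = 10265 < 10609 = 103² → obtuse
(81,181,306): 81+181 ≤ 306, not a triangle
1 of the 4 is right.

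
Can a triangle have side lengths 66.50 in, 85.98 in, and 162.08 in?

The longest side is 162.08, but the other two sum to only 152.48.
152.48 < 162.08, so the triangle inequality fails.

No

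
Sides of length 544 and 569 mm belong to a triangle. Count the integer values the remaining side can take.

The third side lies in the open interval (25, 1113).
Integers from 26 to 1112 inclusive: 1112 − 26 + 1 = 1087.

1087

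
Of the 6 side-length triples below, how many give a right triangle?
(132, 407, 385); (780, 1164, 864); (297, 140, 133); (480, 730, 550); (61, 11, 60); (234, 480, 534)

5

(132,407,385): 132²+385² = 165649 = 407² → right
(780,1164,864): 780²+864² = 1354896 = 1164² → right
(297,140,133): 133+140 ≤ 297, not a triangle
(480,730,550): 480²+550² = 532900 = 730² → right
(61,11,60): 11²+60² = 3721 = 61² → right
(234,480,534): 234²+480² = 285156 = 534² → right
5 of the 6 are right.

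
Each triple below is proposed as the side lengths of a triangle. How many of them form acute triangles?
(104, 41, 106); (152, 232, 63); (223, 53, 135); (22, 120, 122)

(104,41,106): 41²+104² = 12497 > 11236 = 106² → acute
(152,232,63): 63+152 ≤ 232, not a triangle
(223,53,135): 53+135 ≤ 223, not a triangle
(22,120,122): 22²+120² = 14884 = 122² → right
1 of the 4 is acute.

1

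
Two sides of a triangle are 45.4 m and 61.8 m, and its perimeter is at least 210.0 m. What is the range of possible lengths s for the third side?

102.8 ≤ s < 107.2 m

Triangle inequality alone gives 16.4 < s < 107.2.
The perimeter condition gives s ≥ 210.0 − 45.4 − 61.8 = 102.8.
Intersecting the two: 102.8 ≤ s < 107.2.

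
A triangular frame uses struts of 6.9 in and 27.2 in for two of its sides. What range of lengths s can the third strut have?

20.3 < s < 34.1

By the triangle inequality, s must be less than 6.9 + 27.2 = 34.1 and greater than |6.9 − 27.2| = 20.3.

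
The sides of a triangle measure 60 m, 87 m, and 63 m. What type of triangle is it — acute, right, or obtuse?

right

Compare the square of the longest side to the sum of squares of the other two: 60² + 63² = 7569 = 87².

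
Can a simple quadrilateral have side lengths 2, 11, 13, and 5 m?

A quadrilateral exists iff every side is shorter than the sum of the others — equivalently, the longest side is less than the sum of the rest.
Longest side 13 < 18 (sum of the remaining 3), so yes.

Yes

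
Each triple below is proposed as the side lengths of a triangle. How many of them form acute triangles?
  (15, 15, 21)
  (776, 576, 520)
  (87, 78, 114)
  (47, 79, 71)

(15,15,21): 15²+15² = 450 > 441 = 21² → acute
(776,576,520): 520²+576² = 602176 = 776² → right
(87,78,114): 78²+87² = 13653 > 12996 = 114² → acute
(47,79,71): 47²+71² = 7250 > 6241 = 79² → acute
3 of the 4 are acute.

3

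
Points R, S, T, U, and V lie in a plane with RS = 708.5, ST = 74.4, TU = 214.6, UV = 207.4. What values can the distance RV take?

212.1 ≤ RV ≤ 1204.9

The maximum is all hops collinear in one direction: 708.5 + 74.4 + 214.6 + 207.4 = 1204.9.
The longest hop is 708.5; the others sum to 496.4. Folding the others back against it leaves at least 708.5 − 496.4 = 212.1.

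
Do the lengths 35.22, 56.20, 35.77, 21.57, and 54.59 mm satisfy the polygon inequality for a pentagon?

Yes

A pentagon exists iff every side is shorter than the sum of the others — equivalently, the longest side is less than the sum of the rest.
Longest side 56.20 < 147.15 (sum of the remaining 4), so yes.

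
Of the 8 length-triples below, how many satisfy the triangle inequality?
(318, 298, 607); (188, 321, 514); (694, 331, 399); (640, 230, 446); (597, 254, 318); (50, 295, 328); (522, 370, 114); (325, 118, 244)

5

(298,318,607): 298+318 > 607 → valid
(188,321,514): 188+321 ≤ 514 → not valid
(331,399,694): 331+399 > 694 → valid
(230,446,640): 230+446 > 640 → valid
(254,318,597): 254+318 ≤ 597 → not valid
(50,295,328): 50+295 > 328 → valid
(114,370,522): 114+370 ≤ 522 → not valid
(118,244,325): 118+244 > 325 → valid
5 of the 8 triples form a triangle.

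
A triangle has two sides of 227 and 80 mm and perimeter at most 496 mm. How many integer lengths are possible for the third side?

42

Triangle inequality: 147 < x < 307. Perimeter ≤ 496 gives x ≤ 496 − 227 − 80 = 189.
So 147 < x ≤ 189; integers 148 through 189: 42 values.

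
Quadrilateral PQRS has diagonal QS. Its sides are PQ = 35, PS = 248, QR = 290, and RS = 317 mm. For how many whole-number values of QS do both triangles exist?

69

From triangle PQS: 213 < QS < 283.
From triangle RQS: 27 < QS < 607.
Intersection: 213 < QS < 283, so integers 214 through 282: 69 values.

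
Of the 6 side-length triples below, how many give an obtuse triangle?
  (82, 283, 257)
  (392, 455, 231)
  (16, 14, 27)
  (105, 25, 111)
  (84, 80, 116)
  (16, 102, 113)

4

(82,283,257): 82²+257² = 72773 < 80089 = 283² → obtuse
(392,455,231): 231²+392² = 207025 = 455² → right
(16,14,27): 14²+16² = 452 < 729 = 27² → obtuse
(105,25,111): 25²+105² = 11650 < 12321 = 111² → obtuse
(84,80,116): 80²+84² = 13456 = 116² → right
(16,102,113): 16²+102² = 10660 < 12769 = 113² → obtuse
4 of the 6 are obtuse.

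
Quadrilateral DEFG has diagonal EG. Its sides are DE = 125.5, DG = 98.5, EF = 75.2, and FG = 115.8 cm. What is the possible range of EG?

40.6 < EG < 191.0

From triangle DEG: |125.5 − 98.5| < EG < 125.5 + 98.5, i.e. 27.0 < EG < 224.0.
From triangle FEG: 40.6 < EG < 191.0.
Both must hold, so EG lies in the intersection.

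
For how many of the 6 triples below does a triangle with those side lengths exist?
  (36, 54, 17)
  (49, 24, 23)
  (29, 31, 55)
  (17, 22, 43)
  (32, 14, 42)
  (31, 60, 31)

(17,36,54): 17+36 ≤ 54 → not valid
(23,24,49): 23+24 ≤ 49 → not valid
(29,31,55): 29+31 > 55 → valid
(17,22,43): 17+22 ≤ 43 → not valid
(14,32,42): 14+32 > 42 → valid
(31,31,60): 31+31 > 60 → valid
3 of the 6 triples form a triangle.

3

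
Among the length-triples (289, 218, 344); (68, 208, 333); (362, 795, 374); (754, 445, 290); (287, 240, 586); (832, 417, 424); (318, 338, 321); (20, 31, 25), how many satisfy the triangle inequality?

4

(218,289,344): 218+289 > 344 → valid
(68,208,333): 68+208 ≤ 333 → not valid
(362,374,795): 362+374 ≤ 795 → not valid
(290,445,754): 290+445 ≤ 754 → not valid
(240,287,586): 240+287 ≤ 586 → not valid
(417,424,832): 417+424 > 832 → valid
(318,321,338): 318+321 > 338 → valid
(20,25,31): 20+25 > 31 → valid
4 of the 8 triples form a triangle.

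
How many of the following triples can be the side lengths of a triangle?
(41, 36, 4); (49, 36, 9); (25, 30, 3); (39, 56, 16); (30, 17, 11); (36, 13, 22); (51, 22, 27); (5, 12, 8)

1

(4,36,41): 4+36 ≤ 41 → not valid
(9,36,49): 9+36 ≤ 49 → not valid
(3,25,30): 3+25 ≤ 30 → not valid
(16,39,56): 16+39 ≤ 56 → not valid
(11,17,30): 11+17 ≤ 30 → not valid
(13,22,36): 13+22 ≤ 36 → not valid
(22,27,51): 22+27 ≤ 51 → not valid
(5,8,12): 5+8 > 12 → valid
1 of the 8 triples forms a triangle.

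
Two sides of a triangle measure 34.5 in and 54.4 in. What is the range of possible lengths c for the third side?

19.9 < c < 88.9 (in)

By the triangle inequality, c must be less than 34.5 + 54.4 = 88.9 and greater than |34.5 − 54.4| = 19.9.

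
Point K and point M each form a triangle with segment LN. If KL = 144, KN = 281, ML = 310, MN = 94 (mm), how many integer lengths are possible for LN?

From triangle KLN: 137 < LN < 425.
From triangle MLN: 216 < LN < 404.
Intersection: 216 < LN < 404, so integers 217 through 403: 187 values.

187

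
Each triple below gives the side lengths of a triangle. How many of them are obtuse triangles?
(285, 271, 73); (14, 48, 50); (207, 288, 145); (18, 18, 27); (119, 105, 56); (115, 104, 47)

(285,271,73): 73²+271² = 78770 < 81225 = 285² → obtuse
(14,48,50): 14²+48² = 2500 = 50² → right
(207,288,145): 145²+207² = 63874 < 82944 = 288² → obtuse
(18,18,27): 18²+18² = 648 < 729 = 27² → obtuse
(119,105,56): 56²+105² = 14161 = 119² → right
(115,104,47): 47²+104² = 13025 < 13225 = 115² → obtuse
4 of the 6 are obtuse.

4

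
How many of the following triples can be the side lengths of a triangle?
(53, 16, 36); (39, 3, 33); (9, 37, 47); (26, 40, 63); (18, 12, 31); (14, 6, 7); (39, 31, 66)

2

(16,36,53): 16+36 ≤ 53 → not valid
(3,33,39): 3+33 ≤ 39 → not valid
(9,37,47): 9+37 ≤ 47 → not valid
(26,40,63): 26+40 > 63 → valid
(12,18,31): 12+18 ≤ 31 → not valid
(6,7,14): 6+7 ≤ 14 → not valid
(31,39,66): 31+39 > 66 → valid
2 of the 7 triples form a triangle.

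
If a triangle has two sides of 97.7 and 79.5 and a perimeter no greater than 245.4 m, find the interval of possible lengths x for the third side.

18.2 < x ≤ 68.2 m

Triangle inequality alone gives 18.2 < x < 177.2.
The perimeter condition gives x ≤ 245.4 − 97.7 − 79.5 = 68.2.
Intersecting the two: 18.2 < x ≤ 68.2.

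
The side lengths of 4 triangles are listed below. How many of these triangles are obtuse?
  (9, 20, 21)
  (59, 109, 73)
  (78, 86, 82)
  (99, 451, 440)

(9,20,21): 9²+20² = 481 > 441 = 21² → acute
(59,109,73): 59²+73² = 8810 < 11881 = 109² → obtuse
(78,86,82): 78²+82² = 12808 > 7396 = 86² → acute
(99,451,440): 99²+440² = 203401 = 451² → right
1 of the 4 is obtuse.

1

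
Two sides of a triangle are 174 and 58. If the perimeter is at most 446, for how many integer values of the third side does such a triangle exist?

Triangle inequality: 116 < x < 232. Perimeter ≤ 446 gives x ≤ 446 − 174 − 58 = 214.
So 116 < x ≤ 214; integers 117 through 214: 98 values.

98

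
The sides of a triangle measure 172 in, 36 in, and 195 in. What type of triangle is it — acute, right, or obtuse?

Compare the square of the longest side to the sum of squares of the other two: 36² + 172² = 30880 < 38025 = 195².

obtuse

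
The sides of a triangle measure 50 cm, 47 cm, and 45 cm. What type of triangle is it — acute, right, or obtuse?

Compare the square of the longest side to the sum of squares of the other two: 45² + 47² = 4234 > 2500 = 50².

acute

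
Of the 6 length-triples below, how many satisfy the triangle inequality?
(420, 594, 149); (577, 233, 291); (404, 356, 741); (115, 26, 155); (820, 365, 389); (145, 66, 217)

1

(149,420,594): 149+420 ≤ 594 → not valid
(233,291,577): 233+291 ≤ 577 → not valid
(356,404,741): 356+404 > 741 → valid
(26,115,155): 26+115 ≤ 155 → not valid
(365,389,820): 365+389 ≤ 820 → not valid
(66,145,217): 66+145 ≤ 217 → not valid
1 of the 6 triples forms a triangle.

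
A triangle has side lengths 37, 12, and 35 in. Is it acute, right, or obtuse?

right

Compare the square of the longest side to the sum of squares of the other two: 12² + 35² = 1369 = 37².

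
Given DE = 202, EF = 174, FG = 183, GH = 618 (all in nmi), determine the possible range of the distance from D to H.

59 ≤ DH ≤ 1177 nmi

The maximum is all hops collinear in one direction: 202 + 174 + 183 + 618 = 1177.
The longest hop is 618; the others sum to 559. Folding the others back against it leaves at least 618 − 559 = 59.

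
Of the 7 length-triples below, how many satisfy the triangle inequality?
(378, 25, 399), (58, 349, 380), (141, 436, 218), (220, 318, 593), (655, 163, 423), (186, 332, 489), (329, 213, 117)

(25,378,399): 25+378 > 399 → valid
(58,349,380): 58+349 > 380 → valid
(141,218,436): 141+218 ≤ 436 → not valid
(220,318,593): 220+318 ≤ 593 → not valid
(163,423,655): 163+423 ≤ 655 → not valid
(186,332,489): 186+332 > 489 → valid
(117,213,329): 117+213 > 329 → valid
4 of the 7 triples form a triangle.

4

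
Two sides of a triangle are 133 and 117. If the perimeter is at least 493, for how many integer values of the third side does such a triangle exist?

7

Triangle inequality: 16 < x < 250. Perimeter ≥ 493 gives x ≥ 493 − 133 − 117 = 243.
So 243 ≤ x < 250; integers 243 through 249: 7 values.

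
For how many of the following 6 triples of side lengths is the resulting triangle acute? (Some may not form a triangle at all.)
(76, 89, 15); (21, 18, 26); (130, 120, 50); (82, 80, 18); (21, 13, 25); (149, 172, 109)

(76,89,15): 15²+76² = 6001 < 7921 = 89² → obtuse
(21,18,26): 18²+21² = 765 > 676 = 26² → acute
(130,120,50): 50²+120² = 16900 = 130² → right
(82,80,18): 18²+80² = 6724 = 82² → right
(21,13,25): 13²+21² = 610 < 625 = 25² → obtuse
(149,172,109): 109²+149² = 34082 > 29584 = 172² → acute
2 of the 6 are acute.

2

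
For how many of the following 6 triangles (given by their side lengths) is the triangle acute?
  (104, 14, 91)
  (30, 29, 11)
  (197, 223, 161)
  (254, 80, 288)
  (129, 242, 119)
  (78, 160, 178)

(104,14,91): 14²+91² = 8477 < 10816 = 104² → obtuse
(30,29,11): 11²+29² = 962 > 900 = 30² → acute
(197,223,161): 161²+197² = 64730 > 49729 = 223² → acute
(254,80,288): 80²+254² = 70916 < 82944 = 288² → obtuse
(129,242,119): 119²+129² = 30802 < 58564 = 242² → obtuse
(78,160,178): 78²+160² = 31684 = 178² → right
2 of the 6 are acute.

2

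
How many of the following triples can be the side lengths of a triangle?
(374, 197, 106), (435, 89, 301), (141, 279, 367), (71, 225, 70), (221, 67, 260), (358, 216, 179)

3

(106,197,374): 106+197 ≤ 374 → not valid
(89,301,435): 89+301 ≤ 435 → not valid
(141,279,367): 141+279 > 367 → valid
(70,71,225): 70+71 ≤ 225 → not valid
(67,221,260): 67+221 > 260 → valid
(179,216,358): 179+216 > 358 → valid
3 of the 6 triples form a triangle.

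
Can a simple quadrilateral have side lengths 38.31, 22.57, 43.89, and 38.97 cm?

A quadrilateral exists iff every side is shorter than the sum of the others — equivalently, the longest side is less than the sum of the rest.
Longest side 43.89 < 99.85 (sum of the remaining 3), so yes.

Yes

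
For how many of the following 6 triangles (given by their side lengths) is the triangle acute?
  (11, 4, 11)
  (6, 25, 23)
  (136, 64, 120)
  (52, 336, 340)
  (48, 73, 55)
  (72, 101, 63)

(11,4,11): 4²+11² = 137 > 121 = 11² → acute
(6,25,23): 6²+23² = 565 < 625 = 25² → obtuse
(136,64,120): 64²+120² = 18496 = 136² → right
(52,336,340): 52²+336² = 115600 = 340² → right
(48,73,55): 48²+55² = 5329 = 73² → right
(72,101,63): 63²+72² = 9153 < 10201 = 101² → obtuse
1 of the 6 is acute.

1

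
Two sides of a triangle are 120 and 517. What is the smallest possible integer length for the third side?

398

The third side must be strictly greater than |120 − 517| = 397.
The smallest integer above 397 is 398.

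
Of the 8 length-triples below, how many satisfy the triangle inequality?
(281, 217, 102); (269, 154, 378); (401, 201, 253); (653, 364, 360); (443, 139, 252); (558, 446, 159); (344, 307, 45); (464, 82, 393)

(102,217,281): 102+217 > 281 → valid
(154,269,378): 154+269 > 378 → valid
(201,253,401): 201+253 > 401 → valid
(360,364,653): 360+364 > 653 → valid
(139,252,443): 139+252 ≤ 443 → not valid
(159,446,558): 159+446 > 558 → valid
(45,307,344): 45+307 > 344 → valid
(82,393,464): 82+393 > 464 → valid
7 of the 8 triples form a triangle.

7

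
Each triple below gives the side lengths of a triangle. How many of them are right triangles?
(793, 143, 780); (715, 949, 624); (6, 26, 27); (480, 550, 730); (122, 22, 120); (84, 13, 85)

(793,143,780): 143²+780² = 628849 = 793² → right
(715,949,624): 624²+715² = 900601 = 949² → right
(6,26,27): 6²+26² = 712 < 729 = 27² → obtuse
(480,550,730): 480²+550² = 532900 = 730² → right
(122,22,120): 22²+120² = 14884 = 122² → right
(84,13,85): 13²+84² = 7225 = 85² → right
5 of the 6 are right.

5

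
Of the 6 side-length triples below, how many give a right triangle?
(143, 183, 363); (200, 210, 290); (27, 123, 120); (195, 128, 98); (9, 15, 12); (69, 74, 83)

3

(143,183,363): 143+183 ≤ 363, not a triangle
(200,210,290): 200²+210² = 84100 = 290² → right
(27,123,120): 27²+120² = 15129 = 123² → right
(195,128,98): 98²+128² = 25988 < 38025 = 195² → obtuse
(9,15,12): 9²+12² = 225 = 15² → right
(69,74,83): 69²+74² = 10237 > 6889 = 83² → acute
3 of the 6 are right.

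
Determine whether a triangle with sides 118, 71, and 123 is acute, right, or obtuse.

Compare the square of the longest side to the sum of squares of the other two: 71² + 118² = 18965 > 15129 = 123².

acute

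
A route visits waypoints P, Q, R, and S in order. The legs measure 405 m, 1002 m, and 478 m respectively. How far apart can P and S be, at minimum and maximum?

The maximum is all hops collinear in one direction: 405 + 1002 + 478 = 1885.
The longest hop is 1002; the others sum to 883. Folding the others back against it leaves at least 1002 − 883 = 119.

119 ≤ PS ≤ 1885 m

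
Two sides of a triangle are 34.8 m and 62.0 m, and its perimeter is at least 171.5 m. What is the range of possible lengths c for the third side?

74.7 ≤ c < 96.8 m

Triangle inequality alone gives 27.2 < c < 96.8.
The perimeter condition gives c ≥ 171.5 − 34.8 − 62.0 = 74.7.
Intersecting the two: 74.7 ≤ c < 96.8.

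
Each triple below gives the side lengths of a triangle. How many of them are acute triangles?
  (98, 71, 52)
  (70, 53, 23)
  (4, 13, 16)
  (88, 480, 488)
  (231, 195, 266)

1

(98,71,52): 52²+71² = 7745 < 9604 = 98² → obtuse
(70,53,23): 23²+53² = 3338 < 4900 = 70² → obtuse
(4,13,16): 4²+13² = 185 < 256 = 16² → obtuse
(88,480,488): 88²+480² = 238144 = 488² → right
(231,195,266): 195²+231² = 91386 > 70756 = 266² → acute
1 of the 5 is acute.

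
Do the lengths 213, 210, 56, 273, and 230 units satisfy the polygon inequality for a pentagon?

Yes

A pentagon exists iff every side is shorter than the sum of the others — equivalently, the longest side is less than the sum of the rest.
Longest side 273 < 709 (sum of the remaining 4), so yes.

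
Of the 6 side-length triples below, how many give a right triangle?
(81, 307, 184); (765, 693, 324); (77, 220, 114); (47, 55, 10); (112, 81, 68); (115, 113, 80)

1

(81,307,184): 81+184 ≤ 307, not a triangle
(765,693,324): 324²+693² = 585225 = 765² → right
(77,220,114): 77+114 ≤ 220, not a triangle
(47,55,10): 10²+47² = 2309 < 3025 = 55² → obtuse
(112,81,68): 68²+81² = 11185 < 12544 = 112² → obtuse
(115,113,80): 80²+113² = 19169 > 13225 = 115² → acute
1 of the 6 is right.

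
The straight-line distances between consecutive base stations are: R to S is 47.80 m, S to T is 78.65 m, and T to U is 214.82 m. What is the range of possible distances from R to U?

The maximum is all hops collinear in one direction: 47.80 + 78.65 + 214.82 = 341.27.
The longest hop is 214.82; the others sum to 126.45. Folding the others back against it leaves at least 214.82 − 126.45 = 88.37.

88.37 ≤ RU ≤ 341.27 m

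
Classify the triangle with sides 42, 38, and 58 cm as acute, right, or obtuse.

obtuse

Compare the square of the longest side to the sum of squares of the other two: 38² + 42² = 3208 < 3364 = 58².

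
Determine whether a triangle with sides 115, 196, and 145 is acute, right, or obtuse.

Compare the square of the longest side to the sum of squares of the other two: 115² + 145² = 34250 < 38416 = 196².

obtuse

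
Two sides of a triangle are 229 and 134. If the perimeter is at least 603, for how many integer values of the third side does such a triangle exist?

123

Triangle inequality: 95 < x < 363. Perimeter ≥ 603 gives x ≥ 603 − 229 − 134 = 240.
So 240 ≤ x < 363; integers 240 through 362: 123 values.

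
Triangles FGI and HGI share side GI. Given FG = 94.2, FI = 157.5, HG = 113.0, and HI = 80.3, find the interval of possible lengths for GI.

From triangle FGI: |94.2 − 157.5| < GI < 94.2 + 157.5, i.e. 63.3 < GI < 251.7.
From triangle HGI: 32.7 < GI < 193.3.
Both must hold, so GI lies in the intersection.

63.3 < GI < 193.3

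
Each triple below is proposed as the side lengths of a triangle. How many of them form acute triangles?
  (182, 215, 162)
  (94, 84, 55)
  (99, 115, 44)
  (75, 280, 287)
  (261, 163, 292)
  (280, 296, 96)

4

(182,215,162): 162²+182² = 59368 > 46225 = 215² → acute
(94,84,55): 55²+84² = 10081 > 8836 = 94² → acute
(99,115,44): 44²+99² = 11737 < 13225 = 115² → obtuse
(75,280,287): 75²+280² = 84025 > 82369 = 287² → acute
(261,163,292): 163²+261² = 94690 > 85264 = 292² → acute
(280,296,96): 96²+280² = 87616 = 296² → right
4 of the 6 are acute.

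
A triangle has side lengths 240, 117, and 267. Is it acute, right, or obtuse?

right

Compare the square of the longest side to the sum of squares of the other two: 117² + 240² = 71289 = 267².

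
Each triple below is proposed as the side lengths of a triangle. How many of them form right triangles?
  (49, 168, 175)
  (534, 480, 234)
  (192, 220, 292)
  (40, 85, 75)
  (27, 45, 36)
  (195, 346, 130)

(49,168,175): 49²+168² = 30625 = 175² → right
(534,480,234): 234²+480² = 285156 = 534² → right
(192,220,292): 192²+220² = 85264 = 292² → right
(40,85,75): 40²+75² = 7225 = 85² → right
(27,45,36): 27²+36² = 2025 = 45² → right
(195,346,130): 130+195 ≤ 346, not a triangle
5 of the 6 are right.

5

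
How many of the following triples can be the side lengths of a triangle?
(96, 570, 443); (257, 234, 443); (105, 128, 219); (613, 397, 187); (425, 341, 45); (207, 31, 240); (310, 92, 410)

2

(96,443,570): 96+443 ≤ 570 → not valid
(234,257,443): 234+257 > 443 → valid
(105,128,219): 105+128 > 219 → valid
(187,397,613): 187+397 ≤ 613 → not valid
(45,341,425): 45+341 ≤ 425 → not valid
(31,207,240): 31+207 ≤ 240 → not valid
(92,310,410): 92+310 ≤ 410 → not valid
2 of the 7 triples form a triangle.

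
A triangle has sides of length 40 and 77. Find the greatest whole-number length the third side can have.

The third side must be strictly less than 40 + 77 = 117.
The largest integer below 117 is 116.

116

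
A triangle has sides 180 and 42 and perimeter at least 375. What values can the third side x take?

Triangle inequality alone gives 138 < x < 222.
The perimeter condition gives x ≥ 375 − 180 − 42 = 153.
Intersecting the two: 153 ≤ x < 222.

153 ≤ x < 222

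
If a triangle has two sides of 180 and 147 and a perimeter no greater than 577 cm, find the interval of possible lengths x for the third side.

33 < x ≤ 250 cm

Triangle inequality alone gives 33 < x < 327.
The perimeter condition gives x ≤ 577 − 180 − 147 = 250.
Intersecting the two: 33 < x ≤ 250.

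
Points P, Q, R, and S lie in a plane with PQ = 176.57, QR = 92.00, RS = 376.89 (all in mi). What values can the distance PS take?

108.32 ≤ PS ≤ 645.46 mi

The maximum is all hops collinear in one direction: 176.57 + 92.00 + 376.89 = 645.46.
The longest hop is 376.89; the others sum to 268.57. Folding the others back against it leaves at least 376.89 − 268.57 = 108.32.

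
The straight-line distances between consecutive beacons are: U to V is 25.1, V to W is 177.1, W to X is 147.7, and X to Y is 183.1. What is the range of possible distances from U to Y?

0 ≤ UY ≤ 533.0

The maximum is all hops collinear in one direction: 25.1 + 177.1 + 147.7 + 183.1 = 533.0.
The longest hop is 183.1; the others sum to 349.9. Since 183.1 ≤ 349.9, the path can fold back on itself completely, so the minimum distance is 0.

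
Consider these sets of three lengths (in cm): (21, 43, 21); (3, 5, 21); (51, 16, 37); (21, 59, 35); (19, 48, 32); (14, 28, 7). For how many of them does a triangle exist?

(21,21,43): 21+21 ≤ 43 → not valid
(3,5,21): 3+5 ≤ 21 → not valid
(16,37,51): 16+37 > 51 → valid
(21,35,59): 21+35 ≤ 59 → not valid
(19,32,48): 19+32 > 48 → valid
(7,14,28): 7+14 ≤ 28 → not valid
2 of the 6 triples form a triangle.

2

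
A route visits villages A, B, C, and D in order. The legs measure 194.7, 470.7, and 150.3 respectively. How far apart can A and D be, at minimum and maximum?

The maximum is all hops collinear in one direction: 194.7 + 470.7 + 150.3 = 815.7.
The longest hop is 470.7; the others sum to 345.0. Folding the others back against it leaves at least 470.7 − 345.0 = 125.7.

125.7 ≤ AD ≤ 815.7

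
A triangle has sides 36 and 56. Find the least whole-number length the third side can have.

The third side must be strictly greater than |36 − 56| = 20.
The smallest integer above 20 is 21.

21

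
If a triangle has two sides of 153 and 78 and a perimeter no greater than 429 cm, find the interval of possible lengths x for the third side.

75 < x ≤ 198

Triangle inequality alone gives 75 < x < 231.
The perimeter condition gives x ≤ 429 − 153 − 78 = 198.
Intersecting the two: 75 < x ≤ 198.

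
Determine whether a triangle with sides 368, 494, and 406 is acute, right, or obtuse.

Compare the square of the longest side to the sum of squares of the other two: 368² + 406² = 300260 > 244036 = 494².

acute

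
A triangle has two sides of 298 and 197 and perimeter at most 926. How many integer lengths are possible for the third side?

330

Triangle inequality: 101 < x < 495. Perimeter ≤ 926 gives x ≤ 926 − 298 − 197 = 431.
So 101 < x ≤ 431; integers 102 through 431: 330 values.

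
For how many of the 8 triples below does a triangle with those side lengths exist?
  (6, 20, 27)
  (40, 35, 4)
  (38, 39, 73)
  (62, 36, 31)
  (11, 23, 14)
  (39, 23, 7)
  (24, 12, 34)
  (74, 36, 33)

4

(6,20,27): 6+20 ≤ 27 → not valid
(4,35,40): 4+35 ≤ 40 → not valid
(38,39,73): 38+39 > 73 → valid
(31,36,62): 31+36 > 62 → valid
(11,14,23): 11+14 > 23 → valid
(7,23,39): 7+23 ≤ 39 → not valid
(12,24,34): 12+24 > 34 → valid
(33,36,74): 33+36 ≤ 74 → not valid
4 of the 8 triples form a triangle.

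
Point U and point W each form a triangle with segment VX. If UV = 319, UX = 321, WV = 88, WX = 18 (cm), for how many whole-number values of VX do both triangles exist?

35

From triangle UVX: 2 < VX < 640.
From triangle WVX: 70 < VX < 106.
Intersection: 70 < VX < 106, so integers 71 through 105: 35 values.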